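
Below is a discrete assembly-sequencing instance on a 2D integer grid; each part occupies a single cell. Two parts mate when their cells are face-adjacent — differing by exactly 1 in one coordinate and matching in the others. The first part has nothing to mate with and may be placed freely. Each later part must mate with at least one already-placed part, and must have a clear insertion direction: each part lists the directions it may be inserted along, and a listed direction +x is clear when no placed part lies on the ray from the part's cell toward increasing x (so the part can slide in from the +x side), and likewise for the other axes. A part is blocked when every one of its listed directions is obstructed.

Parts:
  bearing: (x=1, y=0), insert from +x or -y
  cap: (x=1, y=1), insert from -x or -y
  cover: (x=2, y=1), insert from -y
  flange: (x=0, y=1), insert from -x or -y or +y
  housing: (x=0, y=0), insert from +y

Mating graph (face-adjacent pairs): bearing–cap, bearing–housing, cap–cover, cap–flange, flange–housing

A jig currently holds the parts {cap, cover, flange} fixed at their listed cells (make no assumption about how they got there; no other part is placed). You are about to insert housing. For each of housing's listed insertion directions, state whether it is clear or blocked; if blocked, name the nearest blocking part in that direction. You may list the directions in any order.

+y: blocked by flange

+y: nearest on ray is flange@(0, 1) ⇒ blocked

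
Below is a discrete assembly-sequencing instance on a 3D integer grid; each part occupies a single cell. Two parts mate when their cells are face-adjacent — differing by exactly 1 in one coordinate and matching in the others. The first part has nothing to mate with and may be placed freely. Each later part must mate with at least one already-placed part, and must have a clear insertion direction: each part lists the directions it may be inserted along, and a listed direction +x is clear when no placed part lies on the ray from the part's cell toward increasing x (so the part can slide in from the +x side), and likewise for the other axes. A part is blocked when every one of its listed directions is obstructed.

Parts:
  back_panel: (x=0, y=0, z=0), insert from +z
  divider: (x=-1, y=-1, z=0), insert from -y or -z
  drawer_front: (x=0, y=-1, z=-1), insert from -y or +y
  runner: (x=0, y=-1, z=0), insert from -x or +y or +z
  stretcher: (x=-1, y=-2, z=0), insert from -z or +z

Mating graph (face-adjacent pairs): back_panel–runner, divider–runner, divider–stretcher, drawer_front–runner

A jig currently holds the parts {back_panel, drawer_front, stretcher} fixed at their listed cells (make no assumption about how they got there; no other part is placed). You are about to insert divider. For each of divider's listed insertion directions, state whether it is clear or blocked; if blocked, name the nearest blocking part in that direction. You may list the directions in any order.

-y: nearest on ray is stretcher@(-1, -2, 0) ⇒ blocked
-z: ray from divider(-1, -1, 0) has no placed part ⇒ clear

-y: blocked by stretcher; -z: clear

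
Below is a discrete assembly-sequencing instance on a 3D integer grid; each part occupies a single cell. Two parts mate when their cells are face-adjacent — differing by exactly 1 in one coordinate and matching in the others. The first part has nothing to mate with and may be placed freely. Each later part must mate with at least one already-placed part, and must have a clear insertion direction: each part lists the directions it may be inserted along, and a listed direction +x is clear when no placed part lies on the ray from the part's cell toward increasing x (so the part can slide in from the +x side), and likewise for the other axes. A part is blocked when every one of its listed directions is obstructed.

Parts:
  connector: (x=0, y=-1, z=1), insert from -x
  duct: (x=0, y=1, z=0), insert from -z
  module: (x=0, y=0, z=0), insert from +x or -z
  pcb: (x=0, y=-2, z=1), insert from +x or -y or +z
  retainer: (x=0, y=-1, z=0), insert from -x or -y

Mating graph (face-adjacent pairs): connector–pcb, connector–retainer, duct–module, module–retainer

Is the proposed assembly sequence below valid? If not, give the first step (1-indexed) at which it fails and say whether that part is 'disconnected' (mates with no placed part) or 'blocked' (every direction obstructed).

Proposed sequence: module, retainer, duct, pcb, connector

1. module@(0, 0, 0) [+x clear] — {module}
2. retainer@(0, -1, 0) [-x clear] — {module, retainer}
3. duct@(0, 1, 0) [-z clear] — {duct, module, retainer}
4. pcb@(0, -2, 1) — no placed neighbour ⇒ disconnected

Invalid at step 4 (disconnected)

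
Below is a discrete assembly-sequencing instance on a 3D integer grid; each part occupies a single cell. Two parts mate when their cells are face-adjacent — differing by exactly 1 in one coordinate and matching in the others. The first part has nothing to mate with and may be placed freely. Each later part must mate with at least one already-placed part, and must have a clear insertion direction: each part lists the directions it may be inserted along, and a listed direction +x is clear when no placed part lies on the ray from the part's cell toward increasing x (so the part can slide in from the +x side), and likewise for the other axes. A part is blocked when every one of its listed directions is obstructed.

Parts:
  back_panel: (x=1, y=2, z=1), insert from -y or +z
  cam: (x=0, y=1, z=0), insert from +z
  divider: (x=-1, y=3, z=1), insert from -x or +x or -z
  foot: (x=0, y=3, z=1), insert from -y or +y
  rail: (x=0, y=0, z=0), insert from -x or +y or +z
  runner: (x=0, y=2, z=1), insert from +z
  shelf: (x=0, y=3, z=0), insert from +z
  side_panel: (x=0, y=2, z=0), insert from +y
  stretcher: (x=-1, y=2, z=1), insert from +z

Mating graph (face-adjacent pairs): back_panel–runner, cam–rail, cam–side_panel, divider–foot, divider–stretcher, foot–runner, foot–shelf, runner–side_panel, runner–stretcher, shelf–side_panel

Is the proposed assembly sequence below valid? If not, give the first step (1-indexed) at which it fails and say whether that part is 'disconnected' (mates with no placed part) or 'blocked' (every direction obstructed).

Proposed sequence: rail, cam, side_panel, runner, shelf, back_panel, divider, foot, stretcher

1. rail@(0, 0, 0) [-x clear] — {rail}
2. cam@(0, 1, 0) [+z clear] — {cam, rail}
3. side_panel@(0, 2, 0) [+y clear] — {cam, rail, side_panel}
4. runner@(0, 2, 1) [+z clear] — {cam, rail, runner, side_panel}
5. shelf@(0, 3, 0) [+z clear] — {cam, rail, runner, shelf, side_panel}
6. back_panel@(1, 2, 1) [-y clear] — {back_panel, cam, rail, runner, shelf, side_panel}
7. divider@(-1, 3, 1) — no placed neighbour ⇒ disconnected

Invalid at step 7 (disconnected)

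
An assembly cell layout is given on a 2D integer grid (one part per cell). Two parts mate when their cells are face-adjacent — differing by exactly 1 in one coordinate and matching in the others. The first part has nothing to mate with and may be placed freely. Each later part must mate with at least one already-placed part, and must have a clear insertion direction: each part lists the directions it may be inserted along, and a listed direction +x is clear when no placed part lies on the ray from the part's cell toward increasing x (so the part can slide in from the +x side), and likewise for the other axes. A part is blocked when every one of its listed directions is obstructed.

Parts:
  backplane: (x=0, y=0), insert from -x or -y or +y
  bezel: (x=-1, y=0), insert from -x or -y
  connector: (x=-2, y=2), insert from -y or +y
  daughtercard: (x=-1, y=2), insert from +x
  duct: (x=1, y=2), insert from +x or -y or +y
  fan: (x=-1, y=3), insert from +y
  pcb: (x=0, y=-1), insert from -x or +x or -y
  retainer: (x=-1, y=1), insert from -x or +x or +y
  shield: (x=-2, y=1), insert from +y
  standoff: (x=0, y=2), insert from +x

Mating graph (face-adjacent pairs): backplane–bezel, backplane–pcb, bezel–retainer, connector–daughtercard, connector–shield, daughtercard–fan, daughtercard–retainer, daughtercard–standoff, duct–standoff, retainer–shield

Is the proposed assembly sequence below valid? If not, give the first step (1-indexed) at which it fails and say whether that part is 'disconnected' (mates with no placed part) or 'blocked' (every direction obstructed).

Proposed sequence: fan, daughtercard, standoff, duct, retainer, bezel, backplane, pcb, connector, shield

Invalid at step 10 (blocked)

1. fan@(-1, 3) [+y clear] — {fan}
2. daughtercard@(-1, 2) [+x clear] — {daughtercard, fan}
3. standoff@(0, 2) [+x clear] — {daughtercard, fan, standoff}
4. duct@(1, 2) [+x clear] — {daughtercard, duct, fan, standoff}
5. retainer@(-1, 1) [-x clear] — {daughtercard, duct, fan, retainer, standoff}
6. bezel@(-1, 0) [-x clear] — {bezel, daughtercard, duct, fan, retainer, standoff}
7. backplane@(0, 0) [-y clear] — {backplane, bezel, daughtercard, duct, fan, retainer, standoff}
8. pcb@(0, -1) [-x clear] — {backplane, bezel, daughtercard, duct, fan, pcb, retainer, standoff}
9. connector@(-2, 2) [-y clear] — {backplane, bezel, connector, daughtercard, duct, fan, pcb, retainer, standoff}
10. shield@(-2, 1) — +y all obstructed ⇒ blocked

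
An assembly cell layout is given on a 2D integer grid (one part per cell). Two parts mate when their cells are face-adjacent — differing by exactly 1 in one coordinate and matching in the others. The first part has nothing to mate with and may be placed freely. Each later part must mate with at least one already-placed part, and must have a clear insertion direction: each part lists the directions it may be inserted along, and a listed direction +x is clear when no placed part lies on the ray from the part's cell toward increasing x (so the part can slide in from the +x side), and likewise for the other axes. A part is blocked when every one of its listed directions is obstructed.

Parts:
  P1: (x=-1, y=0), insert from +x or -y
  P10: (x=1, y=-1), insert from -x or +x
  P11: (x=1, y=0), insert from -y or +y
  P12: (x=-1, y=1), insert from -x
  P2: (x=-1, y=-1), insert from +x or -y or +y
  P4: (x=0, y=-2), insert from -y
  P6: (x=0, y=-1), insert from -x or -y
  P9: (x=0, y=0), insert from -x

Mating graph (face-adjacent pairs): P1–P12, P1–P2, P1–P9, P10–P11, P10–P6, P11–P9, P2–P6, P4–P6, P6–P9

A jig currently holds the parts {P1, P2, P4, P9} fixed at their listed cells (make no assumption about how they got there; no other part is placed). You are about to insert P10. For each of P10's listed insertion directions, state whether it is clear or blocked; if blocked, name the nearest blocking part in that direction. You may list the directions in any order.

-x: nearest on ray is P2@(-1, -1) ⇒ blocked
+x: ray from P10(1, -1) has no placed part ⇒ clear

+x: clear; -x: blocked by P2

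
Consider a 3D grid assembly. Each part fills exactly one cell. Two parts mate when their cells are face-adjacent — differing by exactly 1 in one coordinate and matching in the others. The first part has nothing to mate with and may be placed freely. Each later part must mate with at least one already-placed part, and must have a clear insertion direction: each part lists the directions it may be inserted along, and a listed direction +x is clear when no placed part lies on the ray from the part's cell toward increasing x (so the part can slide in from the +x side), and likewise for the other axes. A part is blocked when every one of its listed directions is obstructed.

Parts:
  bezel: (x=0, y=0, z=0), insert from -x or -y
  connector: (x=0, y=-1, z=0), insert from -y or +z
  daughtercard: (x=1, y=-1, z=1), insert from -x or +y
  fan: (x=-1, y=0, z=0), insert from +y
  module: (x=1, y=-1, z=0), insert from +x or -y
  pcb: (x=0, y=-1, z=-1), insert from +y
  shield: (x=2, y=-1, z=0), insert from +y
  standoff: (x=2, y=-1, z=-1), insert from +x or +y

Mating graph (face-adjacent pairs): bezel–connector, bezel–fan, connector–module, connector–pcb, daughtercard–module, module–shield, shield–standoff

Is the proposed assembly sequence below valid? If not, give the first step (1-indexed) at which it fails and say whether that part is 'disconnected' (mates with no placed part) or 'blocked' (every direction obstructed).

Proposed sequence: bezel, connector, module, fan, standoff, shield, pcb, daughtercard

Invalid at step 5 (disconnected)

1. bezel@(0, 0, 0) [-x clear] — {bezel}
2. connector@(0, -1, 0) [-y clear] — {bezel, connector}
3. module@(1, -1, 0) [+x clear] — {bezel, connector, module}
4. fan@(-1, 0, 0) [+y clear] — {bezel, connector, fan, module}
5. standoff@(2, -1, -1) — no placed neighbour ⇒ disconnected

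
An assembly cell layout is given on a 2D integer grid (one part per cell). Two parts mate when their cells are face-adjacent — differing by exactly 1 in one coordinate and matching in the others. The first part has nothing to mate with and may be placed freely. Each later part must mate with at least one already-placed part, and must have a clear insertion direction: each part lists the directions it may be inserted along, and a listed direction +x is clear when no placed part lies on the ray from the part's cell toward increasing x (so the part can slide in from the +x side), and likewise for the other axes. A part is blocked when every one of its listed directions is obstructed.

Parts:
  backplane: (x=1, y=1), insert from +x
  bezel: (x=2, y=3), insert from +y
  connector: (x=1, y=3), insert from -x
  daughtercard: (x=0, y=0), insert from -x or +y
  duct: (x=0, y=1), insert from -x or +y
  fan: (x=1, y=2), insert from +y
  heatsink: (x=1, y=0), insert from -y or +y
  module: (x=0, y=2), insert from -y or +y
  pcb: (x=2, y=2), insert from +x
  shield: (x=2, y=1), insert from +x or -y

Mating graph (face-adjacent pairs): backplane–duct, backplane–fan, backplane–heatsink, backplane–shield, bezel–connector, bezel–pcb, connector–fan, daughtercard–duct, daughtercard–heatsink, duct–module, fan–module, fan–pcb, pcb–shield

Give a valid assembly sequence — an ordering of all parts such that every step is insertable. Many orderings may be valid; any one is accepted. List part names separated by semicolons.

1. pcb@(2, 2) [+x clear] — {pcb}
2. fan@(1, 2) [+y clear] — {fan, pcb}
3. bezel@(2, 3) [+y clear] — {bezel, fan, pcb}
4. module@(0, 2) [-y clear] — {bezel, fan, module, pcb}
5. duct@(0, 1) [-x clear] — {bezel, duct, fan, module, pcb}
6. daughtercard@(0, 0) [-x clear] — {bezel, daughtercard, duct, fan, module, pcb}
7. connector@(1, 3) [-x clear] — {bezel, connector, daughtercard, duct, fan, module, pcb}
8. backplane@(1, 1) [+x clear] — {backplane, bezel, connector, daughtercard, duct, fan, module, pcb}
9. shield@(2, 1) [+x clear] — {backplane, bezel, connector, daughtercard, duct, fan, module, pcb, shield}
10. heatsink@(1, 0) [-y clear] — {backplane, bezel, connector, daughtercard, duct, fan, heatsink, module, pcb, shield}

pcb; fan; bezel; module; duct; daughtercard; connector; backplane; shield; heatsink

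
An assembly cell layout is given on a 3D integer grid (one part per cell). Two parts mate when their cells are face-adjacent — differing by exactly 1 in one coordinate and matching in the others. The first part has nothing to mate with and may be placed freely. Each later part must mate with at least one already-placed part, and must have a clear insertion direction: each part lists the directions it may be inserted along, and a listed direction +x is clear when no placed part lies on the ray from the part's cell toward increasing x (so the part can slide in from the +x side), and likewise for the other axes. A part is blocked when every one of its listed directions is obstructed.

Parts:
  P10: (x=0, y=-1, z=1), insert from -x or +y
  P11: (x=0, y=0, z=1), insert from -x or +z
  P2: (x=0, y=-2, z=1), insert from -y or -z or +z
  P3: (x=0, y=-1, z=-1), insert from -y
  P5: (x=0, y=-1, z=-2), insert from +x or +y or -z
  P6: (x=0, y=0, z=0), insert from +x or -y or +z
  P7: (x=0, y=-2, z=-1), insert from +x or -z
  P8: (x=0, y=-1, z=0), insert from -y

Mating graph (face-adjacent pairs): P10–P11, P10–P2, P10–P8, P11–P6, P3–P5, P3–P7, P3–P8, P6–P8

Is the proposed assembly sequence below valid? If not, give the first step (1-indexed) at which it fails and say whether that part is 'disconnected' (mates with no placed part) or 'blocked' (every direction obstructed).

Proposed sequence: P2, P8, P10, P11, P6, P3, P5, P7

1. P2@(0, -2, 1) [-y clear] — {P2}
2. P8@(0, -1, 0) — no placed neighbour ⇒ disconnected

Invalid at step 2 (disconnected)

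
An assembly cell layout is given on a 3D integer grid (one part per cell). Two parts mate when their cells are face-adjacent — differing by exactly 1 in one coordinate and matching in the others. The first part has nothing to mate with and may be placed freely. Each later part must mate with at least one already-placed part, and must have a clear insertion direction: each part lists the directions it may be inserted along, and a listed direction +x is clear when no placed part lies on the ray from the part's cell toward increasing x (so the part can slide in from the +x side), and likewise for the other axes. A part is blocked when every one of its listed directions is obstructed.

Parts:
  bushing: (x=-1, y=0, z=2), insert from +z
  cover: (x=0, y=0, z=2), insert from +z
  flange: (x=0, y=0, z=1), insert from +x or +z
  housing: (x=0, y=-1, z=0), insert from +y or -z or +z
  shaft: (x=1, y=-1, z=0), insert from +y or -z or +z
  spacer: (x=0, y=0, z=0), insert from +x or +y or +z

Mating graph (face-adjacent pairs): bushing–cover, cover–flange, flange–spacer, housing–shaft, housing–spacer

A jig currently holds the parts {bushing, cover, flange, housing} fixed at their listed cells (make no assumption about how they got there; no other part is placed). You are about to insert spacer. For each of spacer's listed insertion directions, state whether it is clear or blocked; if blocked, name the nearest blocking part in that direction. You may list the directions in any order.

+x: clear; +y: clear; +z: blocked by flange

+x: ray from spacer(0, 0, 0) has no placed part ⇒ clear
+y: ray from spacer(0, 0, 0) has no placed part ⇒ clear
+z: nearest on ray is flange@(0, 0, 1) ⇒ blocked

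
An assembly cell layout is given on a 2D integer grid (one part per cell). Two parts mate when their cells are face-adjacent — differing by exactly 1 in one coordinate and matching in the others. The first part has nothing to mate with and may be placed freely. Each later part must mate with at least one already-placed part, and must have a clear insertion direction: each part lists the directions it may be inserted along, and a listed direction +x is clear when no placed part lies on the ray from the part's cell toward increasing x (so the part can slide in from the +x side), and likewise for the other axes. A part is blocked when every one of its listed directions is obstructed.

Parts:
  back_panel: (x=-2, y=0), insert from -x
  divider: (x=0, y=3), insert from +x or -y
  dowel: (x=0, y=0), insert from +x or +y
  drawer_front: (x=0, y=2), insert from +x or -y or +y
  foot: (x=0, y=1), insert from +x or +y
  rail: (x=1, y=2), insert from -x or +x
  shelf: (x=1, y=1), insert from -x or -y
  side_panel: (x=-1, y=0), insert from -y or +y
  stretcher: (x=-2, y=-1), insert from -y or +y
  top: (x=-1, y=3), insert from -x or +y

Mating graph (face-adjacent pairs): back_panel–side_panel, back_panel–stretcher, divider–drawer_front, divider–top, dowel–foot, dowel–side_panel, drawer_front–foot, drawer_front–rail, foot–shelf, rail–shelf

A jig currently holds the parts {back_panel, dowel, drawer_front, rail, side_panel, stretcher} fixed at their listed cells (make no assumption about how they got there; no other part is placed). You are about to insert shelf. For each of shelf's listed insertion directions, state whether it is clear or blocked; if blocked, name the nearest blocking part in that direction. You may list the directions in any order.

-x: ray from shelf(1, 1) has no placed part ⇒ clear
-y: ray from shelf(1, 1) has no placed part ⇒ clear

-x: clear; -y: clear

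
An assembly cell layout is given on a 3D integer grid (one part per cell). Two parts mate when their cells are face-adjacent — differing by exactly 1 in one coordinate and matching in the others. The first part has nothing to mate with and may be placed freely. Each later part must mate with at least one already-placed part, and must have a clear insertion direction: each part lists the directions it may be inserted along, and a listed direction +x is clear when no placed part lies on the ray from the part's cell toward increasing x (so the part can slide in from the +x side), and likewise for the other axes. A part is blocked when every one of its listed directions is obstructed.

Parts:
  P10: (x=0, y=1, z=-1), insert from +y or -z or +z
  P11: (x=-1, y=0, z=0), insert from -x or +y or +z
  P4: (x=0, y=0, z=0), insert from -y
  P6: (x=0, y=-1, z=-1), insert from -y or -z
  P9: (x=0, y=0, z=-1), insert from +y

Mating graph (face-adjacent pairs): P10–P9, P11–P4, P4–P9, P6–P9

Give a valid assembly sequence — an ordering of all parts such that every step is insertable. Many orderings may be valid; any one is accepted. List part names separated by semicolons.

P4; P9; P6; P10; P11

1. P4@(0, 0, 0) [-y clear] — {P4}
2. P9@(0, 0, -1) [+y clear] — {P4, P9}
3. P6@(0, -1, -1) [-y clear] — {P4, P6, P9}
4. P10@(0, 1, -1) [+y clear] — {P10, P4, P6, P9}
5. P11@(-1, 0, 0) [-x clear] — {P10, P11, P4, P6, P9}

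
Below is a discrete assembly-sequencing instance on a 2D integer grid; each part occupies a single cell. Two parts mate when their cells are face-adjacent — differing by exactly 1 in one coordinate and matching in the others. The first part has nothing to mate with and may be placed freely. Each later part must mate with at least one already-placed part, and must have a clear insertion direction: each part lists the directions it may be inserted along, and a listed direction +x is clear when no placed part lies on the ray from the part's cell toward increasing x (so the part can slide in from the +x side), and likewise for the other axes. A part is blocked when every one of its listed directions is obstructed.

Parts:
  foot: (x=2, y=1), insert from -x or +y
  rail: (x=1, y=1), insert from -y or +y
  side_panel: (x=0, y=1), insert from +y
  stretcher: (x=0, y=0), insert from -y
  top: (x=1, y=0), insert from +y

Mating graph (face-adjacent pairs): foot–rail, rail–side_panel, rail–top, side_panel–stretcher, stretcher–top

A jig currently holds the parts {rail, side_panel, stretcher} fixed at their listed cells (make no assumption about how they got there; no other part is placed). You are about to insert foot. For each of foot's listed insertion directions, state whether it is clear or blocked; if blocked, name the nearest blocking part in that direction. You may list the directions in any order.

-x: nearest on ray is rail@(1, 1) ⇒ blocked
+y: ray from foot(2, 1) has no placed part ⇒ clear

+y: clear; -x: blocked by rail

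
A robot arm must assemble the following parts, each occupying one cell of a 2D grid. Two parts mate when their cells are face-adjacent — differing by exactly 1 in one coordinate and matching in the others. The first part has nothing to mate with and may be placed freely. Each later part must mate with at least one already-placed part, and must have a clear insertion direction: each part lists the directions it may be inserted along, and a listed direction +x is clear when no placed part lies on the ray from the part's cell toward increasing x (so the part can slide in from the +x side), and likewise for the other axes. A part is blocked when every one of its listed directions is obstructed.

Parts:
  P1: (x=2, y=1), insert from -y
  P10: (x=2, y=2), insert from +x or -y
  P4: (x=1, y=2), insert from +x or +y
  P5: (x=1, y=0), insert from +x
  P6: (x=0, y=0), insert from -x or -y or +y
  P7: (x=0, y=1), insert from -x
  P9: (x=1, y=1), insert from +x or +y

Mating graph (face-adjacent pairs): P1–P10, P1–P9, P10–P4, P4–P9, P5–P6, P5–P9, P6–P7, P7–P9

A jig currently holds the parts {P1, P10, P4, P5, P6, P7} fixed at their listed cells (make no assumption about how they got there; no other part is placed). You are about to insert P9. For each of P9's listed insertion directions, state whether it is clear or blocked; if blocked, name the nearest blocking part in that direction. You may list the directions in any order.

+x: blocked by P1; +y: blocked by P4

+x: nearest on ray is P1@(2, 1) ⇒ blocked
+y: nearest on ray is P4@(1, 2) ⇒ blocked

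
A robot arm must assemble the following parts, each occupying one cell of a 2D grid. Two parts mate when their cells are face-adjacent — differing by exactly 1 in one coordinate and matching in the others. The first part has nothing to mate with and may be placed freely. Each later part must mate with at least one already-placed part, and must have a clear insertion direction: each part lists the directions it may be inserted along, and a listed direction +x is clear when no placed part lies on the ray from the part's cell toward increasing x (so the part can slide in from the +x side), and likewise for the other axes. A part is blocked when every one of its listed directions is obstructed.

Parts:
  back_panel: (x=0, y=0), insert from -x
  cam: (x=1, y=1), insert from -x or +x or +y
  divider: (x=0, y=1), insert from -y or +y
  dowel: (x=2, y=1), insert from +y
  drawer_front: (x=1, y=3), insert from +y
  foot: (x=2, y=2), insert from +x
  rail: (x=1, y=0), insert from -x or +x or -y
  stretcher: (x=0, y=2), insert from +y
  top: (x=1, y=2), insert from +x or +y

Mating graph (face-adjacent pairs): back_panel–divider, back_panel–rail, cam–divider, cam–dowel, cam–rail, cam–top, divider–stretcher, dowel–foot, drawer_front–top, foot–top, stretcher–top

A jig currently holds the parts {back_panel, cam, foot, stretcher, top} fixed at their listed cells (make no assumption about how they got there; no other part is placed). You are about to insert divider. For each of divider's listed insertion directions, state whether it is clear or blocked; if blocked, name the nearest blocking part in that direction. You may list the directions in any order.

-y: nearest on ray is back_panel@(0, 0) ⇒ blocked
+y: nearest on ray is stretcher@(0, 2) ⇒ blocked

+y: blocked by stretcher; -y: blocked by back_panel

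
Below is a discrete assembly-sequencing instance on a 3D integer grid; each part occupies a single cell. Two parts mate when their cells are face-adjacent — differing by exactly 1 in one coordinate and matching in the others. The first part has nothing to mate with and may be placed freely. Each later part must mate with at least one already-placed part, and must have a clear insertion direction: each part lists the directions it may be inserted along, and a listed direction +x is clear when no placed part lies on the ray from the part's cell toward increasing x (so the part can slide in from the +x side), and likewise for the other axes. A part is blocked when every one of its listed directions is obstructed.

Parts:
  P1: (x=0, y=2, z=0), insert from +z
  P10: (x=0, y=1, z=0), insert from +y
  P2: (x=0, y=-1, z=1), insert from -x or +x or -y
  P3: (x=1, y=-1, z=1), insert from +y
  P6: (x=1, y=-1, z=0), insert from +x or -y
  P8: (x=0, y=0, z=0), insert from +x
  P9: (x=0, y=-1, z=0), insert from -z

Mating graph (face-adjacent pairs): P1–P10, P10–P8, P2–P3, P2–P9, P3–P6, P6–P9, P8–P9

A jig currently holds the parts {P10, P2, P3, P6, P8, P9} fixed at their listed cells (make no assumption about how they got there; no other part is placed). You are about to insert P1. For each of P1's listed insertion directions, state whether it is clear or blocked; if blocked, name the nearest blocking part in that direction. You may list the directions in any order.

+z: ray from P1(0, 2, 0) has no placed part ⇒ clear

+z: clear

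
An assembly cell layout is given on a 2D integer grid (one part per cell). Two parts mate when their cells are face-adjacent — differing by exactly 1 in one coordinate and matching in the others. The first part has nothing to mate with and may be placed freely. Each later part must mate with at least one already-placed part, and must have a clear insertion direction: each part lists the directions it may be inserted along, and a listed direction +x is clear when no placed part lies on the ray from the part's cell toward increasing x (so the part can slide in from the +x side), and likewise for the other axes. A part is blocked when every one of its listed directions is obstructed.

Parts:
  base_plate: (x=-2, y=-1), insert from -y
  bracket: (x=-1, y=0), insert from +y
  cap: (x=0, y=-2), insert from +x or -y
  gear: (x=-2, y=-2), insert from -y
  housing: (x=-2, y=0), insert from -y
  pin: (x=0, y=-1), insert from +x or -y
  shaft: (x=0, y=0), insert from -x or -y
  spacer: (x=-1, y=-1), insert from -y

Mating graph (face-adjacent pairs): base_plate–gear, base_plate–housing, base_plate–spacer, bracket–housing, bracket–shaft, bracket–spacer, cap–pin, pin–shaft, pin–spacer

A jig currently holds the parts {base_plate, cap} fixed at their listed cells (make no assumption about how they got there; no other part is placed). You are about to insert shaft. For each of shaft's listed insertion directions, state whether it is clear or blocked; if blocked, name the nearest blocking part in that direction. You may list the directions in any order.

-x: ray from shaft(0, 0) has no placed part ⇒ clear
-y: nearest on ray is cap@(0, -2) ⇒ blocked

-x: clear; -y: blocked by cap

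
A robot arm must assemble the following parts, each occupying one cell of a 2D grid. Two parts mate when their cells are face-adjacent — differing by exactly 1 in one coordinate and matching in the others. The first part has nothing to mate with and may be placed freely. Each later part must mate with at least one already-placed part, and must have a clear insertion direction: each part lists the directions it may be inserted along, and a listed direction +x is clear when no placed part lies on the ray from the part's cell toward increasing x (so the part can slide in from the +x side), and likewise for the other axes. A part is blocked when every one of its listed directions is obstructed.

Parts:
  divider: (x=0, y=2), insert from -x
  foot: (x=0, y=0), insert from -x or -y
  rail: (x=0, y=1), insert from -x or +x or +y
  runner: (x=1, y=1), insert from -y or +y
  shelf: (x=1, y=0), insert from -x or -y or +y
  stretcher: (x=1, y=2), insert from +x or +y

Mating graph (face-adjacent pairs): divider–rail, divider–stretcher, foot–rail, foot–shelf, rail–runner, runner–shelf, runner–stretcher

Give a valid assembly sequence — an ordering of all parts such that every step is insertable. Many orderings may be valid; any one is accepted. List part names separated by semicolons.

foot; rail; runner; stretcher; shelf; divider

1. foot@(0, 0) [-x clear] — {foot}
2. rail@(0, 1) [-x clear] — {foot, rail}
3. runner@(1, 1) [-y clear] — {foot, rail, runner}
4. stretcher@(1, 2) [+x clear] — {foot, rail, runner, stretcher}
5. shelf@(1, 0) [-y clear] — {foot, rail, runner, shelf, stretcher}
6. divider@(0, 2) [-x clear] — {divider, foot, rail, runner, shelf, stretcher}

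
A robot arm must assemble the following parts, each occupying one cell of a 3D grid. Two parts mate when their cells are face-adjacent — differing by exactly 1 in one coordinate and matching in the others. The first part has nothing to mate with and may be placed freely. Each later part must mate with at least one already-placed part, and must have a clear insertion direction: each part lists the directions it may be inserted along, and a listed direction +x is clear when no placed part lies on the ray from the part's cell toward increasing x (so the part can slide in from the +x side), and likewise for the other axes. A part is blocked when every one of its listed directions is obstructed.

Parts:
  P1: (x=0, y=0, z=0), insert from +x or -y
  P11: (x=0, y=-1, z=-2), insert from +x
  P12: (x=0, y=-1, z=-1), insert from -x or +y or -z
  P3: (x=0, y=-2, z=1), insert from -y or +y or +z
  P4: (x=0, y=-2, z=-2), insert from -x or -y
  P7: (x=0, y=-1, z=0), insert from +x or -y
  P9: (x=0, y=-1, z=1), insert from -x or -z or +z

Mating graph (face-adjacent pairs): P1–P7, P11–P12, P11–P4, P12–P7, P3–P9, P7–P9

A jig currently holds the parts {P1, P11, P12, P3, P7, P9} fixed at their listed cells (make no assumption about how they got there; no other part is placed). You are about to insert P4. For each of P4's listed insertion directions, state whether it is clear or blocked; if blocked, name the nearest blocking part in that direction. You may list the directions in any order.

-x: clear; -y: clear

-x: ray from P4(0, -2, -2) has no placed part ⇒ clear
-y: ray from P4(0, -2, -2) has no placed part ⇒ clear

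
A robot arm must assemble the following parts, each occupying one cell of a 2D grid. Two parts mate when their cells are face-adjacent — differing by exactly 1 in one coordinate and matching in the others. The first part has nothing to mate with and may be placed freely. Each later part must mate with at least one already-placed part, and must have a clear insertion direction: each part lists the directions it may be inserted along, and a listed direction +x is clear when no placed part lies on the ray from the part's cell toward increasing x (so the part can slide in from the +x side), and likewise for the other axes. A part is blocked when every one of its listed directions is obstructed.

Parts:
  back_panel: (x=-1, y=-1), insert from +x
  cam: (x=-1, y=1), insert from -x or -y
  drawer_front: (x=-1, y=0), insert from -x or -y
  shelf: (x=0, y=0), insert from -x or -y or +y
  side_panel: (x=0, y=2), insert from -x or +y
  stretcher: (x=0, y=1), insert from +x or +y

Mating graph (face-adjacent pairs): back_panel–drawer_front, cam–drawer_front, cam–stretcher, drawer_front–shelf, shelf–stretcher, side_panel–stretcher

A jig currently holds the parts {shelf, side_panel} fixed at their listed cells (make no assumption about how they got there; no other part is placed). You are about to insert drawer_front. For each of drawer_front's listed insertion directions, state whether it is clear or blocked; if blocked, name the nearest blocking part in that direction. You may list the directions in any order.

-x: clear; -y: clear

-x: ray from drawer_front(-1, 0) has no placed part ⇒ clear
-y: ray from drawer_front(-1, 0) has no placed part ⇒ clear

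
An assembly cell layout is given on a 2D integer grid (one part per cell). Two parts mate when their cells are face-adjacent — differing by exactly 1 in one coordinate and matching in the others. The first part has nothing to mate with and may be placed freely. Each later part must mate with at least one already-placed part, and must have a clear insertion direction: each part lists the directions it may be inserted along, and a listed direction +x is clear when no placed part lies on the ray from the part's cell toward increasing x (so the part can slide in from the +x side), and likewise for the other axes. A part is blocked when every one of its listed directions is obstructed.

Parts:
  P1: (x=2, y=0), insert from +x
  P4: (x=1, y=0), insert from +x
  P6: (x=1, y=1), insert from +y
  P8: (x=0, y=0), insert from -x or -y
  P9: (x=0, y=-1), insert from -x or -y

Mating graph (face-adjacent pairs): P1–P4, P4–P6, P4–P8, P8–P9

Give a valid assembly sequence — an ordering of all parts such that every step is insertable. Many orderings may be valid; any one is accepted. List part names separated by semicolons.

1. P9@(0, -1) [-x clear] — {P9}
2. P8@(0, 0) [-x clear] — {P8, P9}
3. P4@(1, 0) [+x clear] — {P4, P8, P9}
4. P6@(1, 1) [+y clear] — {P4, P6, P8, P9}
5. P1@(2, 0) [+x clear] — {P1, P4, P6, P8, P9}

P9; P8; P4; P6; P1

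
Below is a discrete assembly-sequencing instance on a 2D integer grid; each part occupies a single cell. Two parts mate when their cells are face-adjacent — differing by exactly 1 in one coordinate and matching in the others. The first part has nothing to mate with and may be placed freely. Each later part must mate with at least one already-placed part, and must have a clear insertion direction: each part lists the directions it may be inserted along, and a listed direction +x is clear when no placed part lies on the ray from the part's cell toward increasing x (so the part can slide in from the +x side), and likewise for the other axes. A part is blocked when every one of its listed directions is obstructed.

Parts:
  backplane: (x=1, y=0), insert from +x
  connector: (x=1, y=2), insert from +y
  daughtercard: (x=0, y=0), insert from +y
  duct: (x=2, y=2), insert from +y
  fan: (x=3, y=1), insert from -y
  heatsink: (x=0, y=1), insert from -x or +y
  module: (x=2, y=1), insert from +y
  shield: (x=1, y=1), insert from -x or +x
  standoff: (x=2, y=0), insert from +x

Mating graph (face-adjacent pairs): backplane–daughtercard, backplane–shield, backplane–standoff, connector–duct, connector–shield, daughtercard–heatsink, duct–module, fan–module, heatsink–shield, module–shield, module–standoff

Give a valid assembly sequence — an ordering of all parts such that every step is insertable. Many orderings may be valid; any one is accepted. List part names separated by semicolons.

backplane; standoff; shield; connector; module; fan; duct; daughtercard; heatsink

1. backplane@(1, 0) [+x clear] — {backplane}
2. standoff@(2, 0) [+x clear] — {backplane, standoff}
3. shield@(1, 1) [-x clear] — {backplane, shield, standoff}
4. connector@(1, 2) [+y clear] — {backplane, connector, shield, standoff}
5. module@(2, 1) [+y clear] — {backplane, connector, module, shield, standoff}
6. fan@(3, 1) [-y clear] — {backplane, connector, fan, module, shield, standoff}
7. duct@(2, 2) [+y clear] — {backplane, connector, duct, fan, module, shield, standoff}
8. daughtercard@(0, 0) [+y clear] — {backplane, connector, daughtercard, duct, fan, module, shield, standoff}
9. heatsink@(0, 1) [-x clear] — {backplane, connector, daughtercard, duct, fan, heatsink, module, shield, standoff}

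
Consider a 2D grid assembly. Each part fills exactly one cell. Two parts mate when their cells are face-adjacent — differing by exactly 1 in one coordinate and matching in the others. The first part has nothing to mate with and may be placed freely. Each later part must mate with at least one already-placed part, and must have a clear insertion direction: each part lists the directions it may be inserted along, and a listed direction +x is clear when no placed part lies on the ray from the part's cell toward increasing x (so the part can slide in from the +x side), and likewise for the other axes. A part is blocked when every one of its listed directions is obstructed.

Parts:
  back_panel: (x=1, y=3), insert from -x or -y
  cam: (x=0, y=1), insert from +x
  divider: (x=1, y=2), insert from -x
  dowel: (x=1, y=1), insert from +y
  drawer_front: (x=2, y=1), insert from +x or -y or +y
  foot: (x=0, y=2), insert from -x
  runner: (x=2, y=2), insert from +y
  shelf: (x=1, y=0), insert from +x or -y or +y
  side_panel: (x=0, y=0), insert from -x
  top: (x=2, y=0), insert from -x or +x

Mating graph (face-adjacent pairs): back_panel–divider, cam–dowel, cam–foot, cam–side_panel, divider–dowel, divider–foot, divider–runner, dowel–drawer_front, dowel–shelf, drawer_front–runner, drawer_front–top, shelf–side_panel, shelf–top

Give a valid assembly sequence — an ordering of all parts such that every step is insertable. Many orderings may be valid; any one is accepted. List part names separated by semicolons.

1. cam@(0, 1) [+x clear] — {cam}
2. dowel@(1, 1) [+y clear] — {cam, dowel}
3. divider@(1, 2) [-x clear] — {cam, divider, dowel}
4. runner@(2, 2) [+y clear] — {cam, divider, dowel, runner}
5. back_panel@(1, 3) [-x clear] — {back_panel, cam, divider, dowel, runner}
6. drawer_front@(2, 1) [+x clear] — {back_panel, cam, divider, dowel, drawer_front, runner}
7. shelf@(1, 0) [+x clear] — {back_panel, cam, divider, dowel, drawer_front, runner, shelf}
8. top@(2, 0) [+x clear] — {back_panel, cam, divider, dowel, drawer_front, runner, shelf, top}
9. side_panel@(0, 0) [-x clear] — {back_panel, cam, divider, dowel, drawer_front, runner, shelf, side_panel, top}
10. foot@(0, 2) [-x clear] — {back_panel, cam, divider, dowel, drawer_front, foot, runner, shelf, side_panel, top}

cam; dowel; divider; runner; back_panel; drawer_front; shelf; top; side_panel; foot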